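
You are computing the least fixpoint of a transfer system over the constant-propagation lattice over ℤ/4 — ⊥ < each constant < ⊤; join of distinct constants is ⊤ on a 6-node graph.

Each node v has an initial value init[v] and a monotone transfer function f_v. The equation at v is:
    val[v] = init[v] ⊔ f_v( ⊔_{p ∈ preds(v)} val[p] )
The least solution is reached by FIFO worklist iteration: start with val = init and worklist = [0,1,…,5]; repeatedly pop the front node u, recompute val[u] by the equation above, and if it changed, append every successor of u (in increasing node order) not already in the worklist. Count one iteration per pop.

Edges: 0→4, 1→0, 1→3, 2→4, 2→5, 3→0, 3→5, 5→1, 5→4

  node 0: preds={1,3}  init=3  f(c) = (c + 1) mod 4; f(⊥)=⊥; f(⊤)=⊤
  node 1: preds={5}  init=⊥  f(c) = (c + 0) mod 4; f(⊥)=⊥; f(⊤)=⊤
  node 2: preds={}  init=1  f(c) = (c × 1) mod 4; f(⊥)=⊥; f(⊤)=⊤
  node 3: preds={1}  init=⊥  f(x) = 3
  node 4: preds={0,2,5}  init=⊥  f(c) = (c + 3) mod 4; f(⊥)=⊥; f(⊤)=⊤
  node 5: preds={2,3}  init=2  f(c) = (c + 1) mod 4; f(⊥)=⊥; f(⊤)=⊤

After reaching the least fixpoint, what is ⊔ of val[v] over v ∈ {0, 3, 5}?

⊤

Trace (11 dequeues):
  [1] u=0 | in ⊥ | out 3 | ==
  [2] u=1 | in 2 | out 2 | prev ⊥ | push {0}
  [3] u=2 | in ⊥ | out 1 | ==
  [4] u=3 | in 2 | out 3 | prev ⊥ | push {}
  [5] u=4 | in ⊤ | out ⊤ | prev ⊥ | push {}
  [6] u=5 | in ⊤ | out ⊤ | prev 2 | push {1,4}
  [7] u=0 | in ⊤ | out ⊤ | prev 3 | push {}
  [8] u=1 | in ⊤ | out ⊤ | prev 2 | push {0,3}
  [9] u=4 | in ⊤ | out ⊤ | ==
  [10] u=0 | in ⊤ | out ⊤ | ==
  [11] u=3 | in ⊤ | out 3 | ==

Converged values:
  [0] ⊤
  [1] ⊤
  [2] 1
  [3] 3
  [4] ⊤
  [5] ⊤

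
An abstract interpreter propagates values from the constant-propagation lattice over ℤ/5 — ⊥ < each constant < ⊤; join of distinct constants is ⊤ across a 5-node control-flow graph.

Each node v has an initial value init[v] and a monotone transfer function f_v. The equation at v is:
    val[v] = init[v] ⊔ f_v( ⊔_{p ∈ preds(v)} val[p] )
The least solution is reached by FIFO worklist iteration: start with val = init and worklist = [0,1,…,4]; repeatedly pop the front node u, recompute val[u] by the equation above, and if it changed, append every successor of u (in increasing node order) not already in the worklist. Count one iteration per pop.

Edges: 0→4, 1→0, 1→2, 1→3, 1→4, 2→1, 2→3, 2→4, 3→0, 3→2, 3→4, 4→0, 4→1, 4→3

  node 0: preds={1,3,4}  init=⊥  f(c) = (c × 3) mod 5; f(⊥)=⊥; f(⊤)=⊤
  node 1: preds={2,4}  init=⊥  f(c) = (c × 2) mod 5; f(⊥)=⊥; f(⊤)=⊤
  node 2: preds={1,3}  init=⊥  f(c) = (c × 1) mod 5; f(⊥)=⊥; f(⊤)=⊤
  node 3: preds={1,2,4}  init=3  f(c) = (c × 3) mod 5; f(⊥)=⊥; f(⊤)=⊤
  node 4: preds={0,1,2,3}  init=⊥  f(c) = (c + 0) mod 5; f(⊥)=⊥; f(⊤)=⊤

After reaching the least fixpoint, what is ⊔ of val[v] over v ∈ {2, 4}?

Trace (11 dequeues):
  [1] u=0 | in 3 | out 4 | prev ⊥ | push {}
  [2] u=1 | in ⊥ | out ⊥ | ==
  [3] u=2 | in 3 | out 3 | prev ⊥ | push {1}
  [4] u=3 | in 3 | out ⊤ | prev 3 | push {0,2}
  [5] u=4 | in ⊤ | out ⊤ | prev ⊥ | push {3}
  [6] u=1 | in ⊤ | out ⊤ | prev ⊥ | push {4}
  [7] u=0 | in ⊤ | out ⊤ | prev 4 | push {}
  [8] u=2 | in ⊤ | out ⊤ | prev 3 | push {1}
  [9] u=3 | in ⊤ | out ⊤ | ==
  [10] u=4 | in ⊤ | out ⊤ | ==
  [11] u=1 | in ⊤ | out ⊤ | ==

Converged values:
  [0] ⊤
  [1] ⊤
  [2] ⊤
  [3] ⊤
  [4] ⊤

⊤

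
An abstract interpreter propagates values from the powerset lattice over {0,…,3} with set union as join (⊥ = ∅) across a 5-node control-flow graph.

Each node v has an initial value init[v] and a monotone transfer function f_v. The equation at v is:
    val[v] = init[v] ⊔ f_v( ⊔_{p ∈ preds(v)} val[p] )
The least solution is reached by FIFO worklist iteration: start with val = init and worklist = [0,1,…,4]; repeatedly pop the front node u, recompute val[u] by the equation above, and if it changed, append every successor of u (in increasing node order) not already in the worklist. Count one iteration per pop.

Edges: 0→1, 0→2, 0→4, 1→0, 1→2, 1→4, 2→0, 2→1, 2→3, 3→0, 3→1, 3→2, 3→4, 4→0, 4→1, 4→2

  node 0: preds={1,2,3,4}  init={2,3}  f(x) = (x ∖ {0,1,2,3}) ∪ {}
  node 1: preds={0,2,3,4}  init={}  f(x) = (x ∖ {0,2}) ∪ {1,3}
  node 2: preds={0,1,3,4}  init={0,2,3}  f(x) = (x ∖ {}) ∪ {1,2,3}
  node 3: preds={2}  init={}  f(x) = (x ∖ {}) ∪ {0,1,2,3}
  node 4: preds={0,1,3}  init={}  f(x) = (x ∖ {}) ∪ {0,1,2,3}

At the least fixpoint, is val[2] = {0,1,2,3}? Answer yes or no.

yes

Trace (8 dequeues):
  [1] u=0 | in {0,2,3} | out {2,3} | ==
  [2] u=1 | in {0,2,3} | out {1,3} | prev {} | push {0}
  [3] u=2 | in {1,2,3} | out {0,1,2,3} | prev {0,2,3} | push {1}
  [4] u=3 | in {0,1,2,3} | out {0,1,2,3} | prev {} | push {2}
  [5] u=4 | in {0,1,2,3} | out {0,1,2,3} | prev {} | push {}
  [6] u=0 | in {0,1,2,3} | out {2,3} | ==
  [7] u=1 | in {0,1,2,3} | out {1,3} | ==
  [8] u=2 | in {0,1,2,3} | out {0,1,2,3} | ==

Converged values:
  [0] {2,3}
  [1] {1,3}
  [2] {0,1,2,3}
  [3] {0,1,2,3}
  [4] {0,1,2,3}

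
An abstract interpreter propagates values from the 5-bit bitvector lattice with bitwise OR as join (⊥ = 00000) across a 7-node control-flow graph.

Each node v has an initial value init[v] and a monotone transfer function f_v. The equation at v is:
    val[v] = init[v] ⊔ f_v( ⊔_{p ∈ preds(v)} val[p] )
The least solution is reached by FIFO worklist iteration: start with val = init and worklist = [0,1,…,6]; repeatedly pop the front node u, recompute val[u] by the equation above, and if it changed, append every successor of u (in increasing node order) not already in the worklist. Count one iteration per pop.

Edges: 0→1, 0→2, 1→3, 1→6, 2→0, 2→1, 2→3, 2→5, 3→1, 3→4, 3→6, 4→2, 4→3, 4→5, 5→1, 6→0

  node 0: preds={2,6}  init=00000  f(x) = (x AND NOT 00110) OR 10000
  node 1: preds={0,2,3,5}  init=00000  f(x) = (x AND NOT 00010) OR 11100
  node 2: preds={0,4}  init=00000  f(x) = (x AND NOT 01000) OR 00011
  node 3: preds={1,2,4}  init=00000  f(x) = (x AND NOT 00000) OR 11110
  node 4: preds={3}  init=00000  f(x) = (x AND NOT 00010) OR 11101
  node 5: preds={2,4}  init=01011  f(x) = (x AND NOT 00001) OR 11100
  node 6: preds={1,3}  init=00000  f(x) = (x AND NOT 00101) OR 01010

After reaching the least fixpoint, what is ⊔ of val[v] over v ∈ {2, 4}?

Iteration log — 14 steps:
  step 1. node 0  ⊔preds=00000  new=10000  old=00000  +wl: 
  step 2. node 1  ⊔preds=11011  new=11101  old=00000  +wl: 
  step 3. node 2  ⊔preds=10000  new=10011  old=00000  +wl: 0,1
  step 4. node 3  ⊔preds=11111  new=11111  old=00000  +wl: 
  step 5. node 4  ⊔preds=11111  new=11101  old=00000  +wl: 2,3
  step 6. node 5  ⊔preds=11111  new=11111  old=01011  +wl: 
  step 7. node 6  ⊔preds=11111  new=11010  old=00000  +wl: 
  step 8. node 0  ⊔preds=11011  new=11001  old=10000  +wl: 
  step 9. node 1  ⊔preds=11111  new=11101  stable
  step 10. node 2  ⊔preds=11101  new=10111  old=10011  +wl: 0,1,5
  step 11. node 3  ⊔preds=11111  new=11111  stable
  step 12. node 0  ⊔preds=11111  new=11001  stable
  step 13. node 1  ⊔preds=11111  new=11101  stable
  step 14. node 5  ⊔preds=11111  new=11111  stable

Least fixpoint reached:
  node 0: 11001
  node 1: 11101
  node 2: 10111
  node 3: 11111
  node 4: 11101
  node 5: 11111
  node 6: 11010

11111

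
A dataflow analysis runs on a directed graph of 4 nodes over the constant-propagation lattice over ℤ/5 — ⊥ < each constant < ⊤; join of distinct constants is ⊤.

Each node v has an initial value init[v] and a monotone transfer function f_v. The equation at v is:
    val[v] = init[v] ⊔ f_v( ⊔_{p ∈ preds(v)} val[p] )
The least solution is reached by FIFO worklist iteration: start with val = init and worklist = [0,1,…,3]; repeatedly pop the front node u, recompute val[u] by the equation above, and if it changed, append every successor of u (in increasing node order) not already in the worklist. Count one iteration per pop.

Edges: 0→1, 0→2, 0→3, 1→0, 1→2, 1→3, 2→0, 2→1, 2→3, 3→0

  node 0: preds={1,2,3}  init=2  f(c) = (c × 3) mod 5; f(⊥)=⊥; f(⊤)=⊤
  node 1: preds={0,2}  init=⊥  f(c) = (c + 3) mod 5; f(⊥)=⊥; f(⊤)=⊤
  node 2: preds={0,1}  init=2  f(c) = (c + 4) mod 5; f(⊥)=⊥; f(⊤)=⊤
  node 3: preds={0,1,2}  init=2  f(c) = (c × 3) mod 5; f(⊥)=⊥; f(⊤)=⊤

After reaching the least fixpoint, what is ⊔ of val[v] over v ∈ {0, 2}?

⊤

Iteration log — 6 steps:
  step 1. node 0  ⊔preds=2  new=⊤  old=2  +wl: 
  step 2. node 1  ⊔preds=⊤  new=⊤  old=⊥  +wl: 0
  step 3. node 2  ⊔preds=⊤  new=⊤  old=2  +wl: 1
  step 4. node 3  ⊔preds=⊤  new=⊤  old=2  +wl: 
  step 5. node 0  ⊔preds=⊤  new=⊤  stable
  step 6. node 1  ⊔preds=⊤  new=⊤  stable

Least fixpoint reached:
  node 0: ⊤
  node 1: ⊤
  node 2: ⊤
  node 3: ⊤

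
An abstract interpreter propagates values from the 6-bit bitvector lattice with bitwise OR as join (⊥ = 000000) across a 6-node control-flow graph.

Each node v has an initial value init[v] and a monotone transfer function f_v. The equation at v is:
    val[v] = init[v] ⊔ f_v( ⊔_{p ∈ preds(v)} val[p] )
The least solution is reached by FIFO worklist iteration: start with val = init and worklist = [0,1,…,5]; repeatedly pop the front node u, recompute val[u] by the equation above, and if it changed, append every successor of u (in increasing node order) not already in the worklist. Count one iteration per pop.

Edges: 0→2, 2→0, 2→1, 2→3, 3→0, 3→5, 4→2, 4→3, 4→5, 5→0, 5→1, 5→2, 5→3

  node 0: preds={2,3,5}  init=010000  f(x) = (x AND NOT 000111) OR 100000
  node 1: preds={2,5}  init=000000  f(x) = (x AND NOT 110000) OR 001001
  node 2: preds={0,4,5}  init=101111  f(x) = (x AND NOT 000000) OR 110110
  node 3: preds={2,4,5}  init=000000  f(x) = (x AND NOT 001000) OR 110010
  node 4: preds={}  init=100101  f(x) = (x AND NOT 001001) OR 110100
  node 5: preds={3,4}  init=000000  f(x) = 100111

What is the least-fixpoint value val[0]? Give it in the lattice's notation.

111000

Iteration log — 10 steps:
  step 1. node 0  ⊔preds=101111  new=111000  old=010000  +wl: 
  step 2. node 1  ⊔preds=101111  new=001111  old=000000  +wl: 
  step 3. node 2  ⊔preds=111101  new=111111  old=101111  +wl: 0,1
  step 4. node 3  ⊔preds=111111  new=110111  old=000000  +wl: 
  step 5. node 4  ⊔preds=000000  new=110101  old=100101  +wl: 2,3
  step 6. node 5  ⊔preds=110111  new=100111  old=000000  +wl: 
  step 7. node 0  ⊔preds=111111  new=111000  stable
  step 8. node 1  ⊔preds=111111  new=001111  stable
  step 9. node 2  ⊔preds=111111  new=111111  stable
  step 10. node 3  ⊔preds=111111  new=110111  stable

Least fixpoint reached:
  node 0: 111000
  node 1: 001111
  node 2: 111111
  node 3: 110111
  node 4: 110101
  node 5: 100111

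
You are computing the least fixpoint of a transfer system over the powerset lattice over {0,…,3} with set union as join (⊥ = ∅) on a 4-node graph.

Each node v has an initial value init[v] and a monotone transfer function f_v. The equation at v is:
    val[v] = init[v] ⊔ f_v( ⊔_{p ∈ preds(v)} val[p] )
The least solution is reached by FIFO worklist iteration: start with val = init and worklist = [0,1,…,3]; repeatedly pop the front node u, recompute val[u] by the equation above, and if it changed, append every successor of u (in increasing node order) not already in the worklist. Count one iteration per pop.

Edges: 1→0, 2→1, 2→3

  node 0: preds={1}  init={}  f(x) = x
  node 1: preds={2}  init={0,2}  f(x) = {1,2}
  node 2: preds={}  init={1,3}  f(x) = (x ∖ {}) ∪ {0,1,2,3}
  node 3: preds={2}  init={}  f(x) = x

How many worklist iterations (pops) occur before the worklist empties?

6

Iteration log — 6 steps:
  step 1. node 0  ⊔preds={0,2}  new={0,2}  old={}  +wl: 
  step 2. node 1  ⊔preds={1,3}  new={0,1,2}  old={0,2}  +wl: 0
  step 3. node 2  ⊔preds={}  new={0,1,2,3}  old={1,3}  +wl: 1
  step 4. node 3  ⊔preds={0,1,2,3}  new={0,1,2,3}  old={}  +wl: 
  step 5. node 0  ⊔preds={0,1,2}  new={0,1,2}  old={0,2}  +wl: 
  step 6. node 1  ⊔preds={0,1,2,3}  new={0,1,2}  stable

Least fixpoint reached:
  node 0: {0,1,2}
  node 1: {0,1,2}
  node 2: {0,1,2,3}
  node 3: {0,1,2,3}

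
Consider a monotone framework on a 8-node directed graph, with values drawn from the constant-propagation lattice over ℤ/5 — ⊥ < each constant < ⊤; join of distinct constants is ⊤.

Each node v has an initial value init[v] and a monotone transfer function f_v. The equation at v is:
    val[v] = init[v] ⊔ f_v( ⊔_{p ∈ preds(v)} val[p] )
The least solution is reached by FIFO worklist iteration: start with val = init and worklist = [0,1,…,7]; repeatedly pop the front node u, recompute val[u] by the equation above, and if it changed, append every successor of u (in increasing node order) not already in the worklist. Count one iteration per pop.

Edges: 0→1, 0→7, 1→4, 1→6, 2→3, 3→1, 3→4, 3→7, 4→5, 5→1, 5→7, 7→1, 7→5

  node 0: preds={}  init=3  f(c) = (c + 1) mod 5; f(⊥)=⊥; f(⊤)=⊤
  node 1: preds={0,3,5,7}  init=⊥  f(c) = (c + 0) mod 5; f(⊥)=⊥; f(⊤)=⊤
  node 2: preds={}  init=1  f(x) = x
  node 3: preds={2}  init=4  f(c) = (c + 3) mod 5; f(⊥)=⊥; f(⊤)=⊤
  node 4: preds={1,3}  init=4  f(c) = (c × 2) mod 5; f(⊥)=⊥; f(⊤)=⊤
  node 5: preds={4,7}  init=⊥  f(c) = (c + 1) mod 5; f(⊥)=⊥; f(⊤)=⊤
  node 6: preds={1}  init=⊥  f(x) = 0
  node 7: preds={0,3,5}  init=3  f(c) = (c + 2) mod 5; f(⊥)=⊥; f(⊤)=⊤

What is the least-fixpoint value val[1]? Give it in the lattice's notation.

⊤

Trace (10 dequeues):
  [1] u=0 | in ⊥ | out 3 | ==
  [2] u=1 | in ⊤ | out ⊤ | prev ⊥ | push {}
  [3] u=2 | in ⊥ | out 1 | ==
  [4] u=3 | in 1 | out 4 | ==
  [5] u=4 | in ⊤ | out ⊤ | prev 4 | push {}
  [6] u=5 | in ⊤ | out ⊤ | prev ⊥ | push {1}
  [7] u=6 | in ⊤ | out 0 | prev ⊥ | push {}
  [8] u=7 | in ⊤ | out ⊤ | prev 3 | push {5}
  [9] u=1 | in ⊤ | out ⊤ | ==
  [10] u=5 | in ⊤ | out ⊤ | ==

Converged values:
  [0] 3
  [1] ⊤
  [2] 1
  [3] 4
  [4] ⊤
  [5] ⊤
  [6] 0
  [7] ⊤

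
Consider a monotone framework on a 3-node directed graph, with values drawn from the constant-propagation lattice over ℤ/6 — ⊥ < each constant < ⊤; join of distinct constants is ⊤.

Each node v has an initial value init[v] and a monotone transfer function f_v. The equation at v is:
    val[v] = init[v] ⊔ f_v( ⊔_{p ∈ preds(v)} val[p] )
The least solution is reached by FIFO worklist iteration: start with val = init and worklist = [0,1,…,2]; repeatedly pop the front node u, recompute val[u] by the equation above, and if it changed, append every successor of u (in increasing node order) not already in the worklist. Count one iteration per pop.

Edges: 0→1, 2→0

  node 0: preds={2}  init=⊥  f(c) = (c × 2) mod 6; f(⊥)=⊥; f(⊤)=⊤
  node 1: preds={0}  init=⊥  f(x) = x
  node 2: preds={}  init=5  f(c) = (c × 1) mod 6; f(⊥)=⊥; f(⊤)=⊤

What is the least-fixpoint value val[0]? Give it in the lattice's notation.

4

Worklist (3 pops):
  #1 pop 0: in=5 → 4 (was ⊥); enqueue []
  #2 pop 1: in=4 → 4 (was ⊥); enqueue []
  #3 pop 2: in=⊥ → 5 (no change)

Fixpoint:
  val[0] = 4
  val[1] = 4
  val[2] = 5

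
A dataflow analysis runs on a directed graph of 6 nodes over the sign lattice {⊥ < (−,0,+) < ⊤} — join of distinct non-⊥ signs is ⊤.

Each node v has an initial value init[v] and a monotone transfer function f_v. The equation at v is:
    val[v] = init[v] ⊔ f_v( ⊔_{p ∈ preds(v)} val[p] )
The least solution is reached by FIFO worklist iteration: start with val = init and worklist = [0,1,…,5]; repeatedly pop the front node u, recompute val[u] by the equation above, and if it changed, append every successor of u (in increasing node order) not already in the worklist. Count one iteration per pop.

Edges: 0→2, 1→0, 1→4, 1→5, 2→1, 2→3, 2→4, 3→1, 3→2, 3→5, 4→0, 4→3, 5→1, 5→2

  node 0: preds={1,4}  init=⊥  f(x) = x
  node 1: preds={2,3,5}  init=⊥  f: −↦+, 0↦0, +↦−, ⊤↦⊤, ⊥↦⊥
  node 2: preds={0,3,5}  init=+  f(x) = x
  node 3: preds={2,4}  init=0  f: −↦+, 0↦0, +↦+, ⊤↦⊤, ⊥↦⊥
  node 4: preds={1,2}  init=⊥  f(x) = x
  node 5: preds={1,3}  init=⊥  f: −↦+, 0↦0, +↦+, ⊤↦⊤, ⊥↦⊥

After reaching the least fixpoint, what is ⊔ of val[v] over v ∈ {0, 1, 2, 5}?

⊤

Iteration log — 10 steps:
  step 1. node 0  ⊔preds=⊥  new=⊥  stable
  step 2. node 1  ⊔preds=⊤  new=⊤  old=⊥  +wl: 0
  step 3. node 2  ⊔preds=0  new=⊤  old=+  +wl: 1
  step 4. node 3  ⊔preds=⊤  new=⊤  old=0  +wl: 2
  step 5. node 4  ⊔preds=⊤  new=⊤  old=⊥  +wl: 3
  step 6. node 5  ⊔preds=⊤  new=⊤  old=⊥  +wl: 
  step 7. node 0  ⊔preds=⊤  new=⊤  old=⊥  +wl: 
  step 8. node 1  ⊔preds=⊤  new=⊤  stable
  step 9. node 2  ⊔preds=⊤  new=⊤  stable
  step 10. node 3  ⊔preds=⊤  new=⊤  stable

Least fixpoint reached:
  node 0: ⊤
  node 1: ⊤
  node 2: ⊤
  node 3: ⊤
  node 4: ⊤
  node 5: ⊤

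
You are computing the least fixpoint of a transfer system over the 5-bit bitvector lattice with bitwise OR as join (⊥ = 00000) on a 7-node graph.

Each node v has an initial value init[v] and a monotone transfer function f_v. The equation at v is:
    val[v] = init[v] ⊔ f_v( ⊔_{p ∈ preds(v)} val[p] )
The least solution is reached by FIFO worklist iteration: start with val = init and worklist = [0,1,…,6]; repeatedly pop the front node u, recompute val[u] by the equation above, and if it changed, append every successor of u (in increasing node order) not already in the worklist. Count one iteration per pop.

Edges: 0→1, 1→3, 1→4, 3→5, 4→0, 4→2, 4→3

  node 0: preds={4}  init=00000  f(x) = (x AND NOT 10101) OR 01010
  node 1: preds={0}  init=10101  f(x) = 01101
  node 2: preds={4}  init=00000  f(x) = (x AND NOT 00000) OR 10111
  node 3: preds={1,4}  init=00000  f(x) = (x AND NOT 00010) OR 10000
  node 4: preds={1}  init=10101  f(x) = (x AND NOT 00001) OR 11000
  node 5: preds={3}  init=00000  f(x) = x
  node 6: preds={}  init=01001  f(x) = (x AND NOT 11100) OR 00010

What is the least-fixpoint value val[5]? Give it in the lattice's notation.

Iteration log — 10 steps:
  step 1. node 0  ⊔preds=10101  new=01010  old=00000  +wl: 
  step 2. node 1  ⊔preds=01010  new=11101  old=10101  +wl: 
  step 3. node 2  ⊔preds=10101  new=10111  old=00000  +wl: 
  step 4. node 3  ⊔preds=11101  new=11101  old=00000  +wl: 
  step 5. node 4  ⊔preds=11101  new=11101  old=10101  +wl: 0,2,3
  step 6. node 5  ⊔preds=11101  new=11101  old=00000  +wl: 
  step 7. node 6  ⊔preds=00000  new=01011  old=01001  +wl: 
  step 8. node 0  ⊔preds=11101  new=01010  stable
  step 9. node 2  ⊔preds=11101  new=11111  old=10111  +wl: 
  step 10. node 3  ⊔preds=11101  new=11101  stable

Least fixpoint reached:
  node 0: 01010
  node 1: 11101
  node 2: 11111
  node 3: 11101
  node 4: 11101
  node 5: 11101
  node 6: 01011

11101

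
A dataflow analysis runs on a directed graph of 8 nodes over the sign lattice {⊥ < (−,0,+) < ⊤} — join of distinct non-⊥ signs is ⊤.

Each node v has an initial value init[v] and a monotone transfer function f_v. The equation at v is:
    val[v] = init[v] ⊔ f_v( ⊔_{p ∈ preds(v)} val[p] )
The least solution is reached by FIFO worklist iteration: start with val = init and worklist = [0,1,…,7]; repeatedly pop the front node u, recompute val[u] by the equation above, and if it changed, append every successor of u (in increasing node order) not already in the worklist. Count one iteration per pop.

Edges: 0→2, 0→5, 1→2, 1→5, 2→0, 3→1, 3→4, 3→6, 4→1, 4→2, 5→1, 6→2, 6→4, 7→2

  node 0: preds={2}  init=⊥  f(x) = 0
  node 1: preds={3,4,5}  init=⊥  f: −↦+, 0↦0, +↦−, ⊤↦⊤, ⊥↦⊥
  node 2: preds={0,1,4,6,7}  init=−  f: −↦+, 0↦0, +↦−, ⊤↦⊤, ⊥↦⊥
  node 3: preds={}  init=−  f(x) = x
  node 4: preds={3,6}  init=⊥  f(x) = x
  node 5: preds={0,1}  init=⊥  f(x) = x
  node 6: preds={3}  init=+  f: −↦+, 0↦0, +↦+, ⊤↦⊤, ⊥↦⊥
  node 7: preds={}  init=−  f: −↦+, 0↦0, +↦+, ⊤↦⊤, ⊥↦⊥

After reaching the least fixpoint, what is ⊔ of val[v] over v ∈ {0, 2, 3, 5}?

Worklist (12 pops):
  #1 pop 0: in=− → 0 (was ⊥); enqueue []
  #2 pop 1: in=− → + (was ⊥); enqueue []
  #3 pop 2: in=⊤ → ⊤ (was −); enqueue [0]
  #4 pop 3: in=⊥ → − (no change)
  #5 pop 4: in=⊤ → ⊤ (was ⊥); enqueue [1,2]
  #6 pop 5: in=⊤ → ⊤ (was ⊥); enqueue []
  #7 pop 6: in=− → + (no change)
  #8 pop 7: in=⊥ → − (no change)
  #9 pop 0: in=⊤ → 0 (no change)
  #10 pop 1: in=⊤ → ⊤ (was +); enqueue [5]
  #11 pop 2: in=⊤ → ⊤ (no change)
  #12 pop 5: in=⊤ → ⊤ (no change)

Fixpoint:
  val[0] = 0
  val[1] = ⊤
  val[2] = ⊤
  val[3] = −
  val[4] = ⊤
  val[5] = ⊤
  val[6] = +
  val[7] = −

⊤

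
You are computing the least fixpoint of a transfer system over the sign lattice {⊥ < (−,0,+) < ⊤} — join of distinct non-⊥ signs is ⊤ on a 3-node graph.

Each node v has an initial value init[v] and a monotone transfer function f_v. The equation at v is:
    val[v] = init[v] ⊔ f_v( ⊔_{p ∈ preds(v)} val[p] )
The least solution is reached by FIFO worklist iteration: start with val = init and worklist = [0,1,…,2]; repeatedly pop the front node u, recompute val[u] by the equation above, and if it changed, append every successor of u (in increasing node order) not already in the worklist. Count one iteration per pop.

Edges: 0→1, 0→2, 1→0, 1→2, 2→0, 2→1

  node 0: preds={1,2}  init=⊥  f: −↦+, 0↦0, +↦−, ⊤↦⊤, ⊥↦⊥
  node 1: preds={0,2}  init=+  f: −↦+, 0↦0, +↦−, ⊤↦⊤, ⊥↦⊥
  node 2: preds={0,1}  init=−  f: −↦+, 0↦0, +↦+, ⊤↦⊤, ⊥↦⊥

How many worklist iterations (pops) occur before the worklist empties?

5

Trace (5 dequeues):
  [1] u=0 | in ⊤ | out ⊤ | prev ⊥ | push {}
  [2] u=1 | in ⊤ | out ⊤ | prev + | push {0}
  [3] u=2 | in ⊤ | out ⊤ | prev − | push {1}
  [4] u=0 | in ⊤ | out ⊤ | ==
  [5] u=1 | in ⊤ | out ⊤ | ==

Converged values:
  [0] ⊤
  [1] ⊤
  [2] ⊤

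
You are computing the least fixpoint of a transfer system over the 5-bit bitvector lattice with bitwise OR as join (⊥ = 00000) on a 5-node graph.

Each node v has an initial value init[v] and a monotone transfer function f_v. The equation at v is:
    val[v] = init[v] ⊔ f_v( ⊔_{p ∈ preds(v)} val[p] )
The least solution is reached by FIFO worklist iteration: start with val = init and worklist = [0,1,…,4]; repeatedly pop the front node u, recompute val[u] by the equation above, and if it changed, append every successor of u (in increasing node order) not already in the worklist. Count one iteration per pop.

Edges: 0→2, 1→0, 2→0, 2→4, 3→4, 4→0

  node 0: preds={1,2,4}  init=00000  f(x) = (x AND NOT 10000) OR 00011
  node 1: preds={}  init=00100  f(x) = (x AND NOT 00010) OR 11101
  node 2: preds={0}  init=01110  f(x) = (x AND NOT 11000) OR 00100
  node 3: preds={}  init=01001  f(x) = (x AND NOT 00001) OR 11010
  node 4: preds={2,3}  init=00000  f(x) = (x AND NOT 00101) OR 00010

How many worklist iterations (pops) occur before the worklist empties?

Iteration log — 6 steps:
  step 1. node 0  ⊔preds=01110  new=01111  old=00000  +wl: 
  step 2. node 1  ⊔preds=00000  new=11101  old=00100  +wl: 0
  step 3. node 2  ⊔preds=01111  new=01111  old=01110  +wl: 
  step 4. node 3  ⊔preds=00000  new=11011  old=01001  +wl: 
  step 5. node 4  ⊔preds=11111  new=11010  old=00000  +wl: 
  step 6. node 0  ⊔preds=11111  new=01111  stable

Least fixpoint reached:
  node 0: 01111
  node 1: 11101
  node 2: 01111
  node 3: 11011
  node 4: 11010

6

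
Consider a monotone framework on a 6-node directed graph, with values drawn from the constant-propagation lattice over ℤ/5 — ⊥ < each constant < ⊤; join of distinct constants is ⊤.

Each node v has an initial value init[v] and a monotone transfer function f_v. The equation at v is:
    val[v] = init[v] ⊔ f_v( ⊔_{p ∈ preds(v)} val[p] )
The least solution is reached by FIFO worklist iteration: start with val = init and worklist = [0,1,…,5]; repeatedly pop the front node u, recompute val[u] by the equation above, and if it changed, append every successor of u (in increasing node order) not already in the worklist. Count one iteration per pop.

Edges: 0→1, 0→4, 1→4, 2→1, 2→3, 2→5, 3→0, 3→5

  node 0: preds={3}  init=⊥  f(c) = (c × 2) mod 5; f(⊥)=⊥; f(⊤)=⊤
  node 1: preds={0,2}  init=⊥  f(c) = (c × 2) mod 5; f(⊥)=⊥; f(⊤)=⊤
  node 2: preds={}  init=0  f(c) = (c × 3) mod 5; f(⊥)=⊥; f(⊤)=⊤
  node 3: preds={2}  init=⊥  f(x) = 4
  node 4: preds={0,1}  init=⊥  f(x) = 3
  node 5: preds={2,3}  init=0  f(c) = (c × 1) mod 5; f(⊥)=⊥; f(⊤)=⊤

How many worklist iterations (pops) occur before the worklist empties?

9

Trace (9 dequeues):
  [1] u=0 | in ⊥ | out ⊥ | ==
  [2] u=1 | in 0 | out 0 | prev ⊥ | push {}
  [3] u=2 | in ⊥ | out 0 | ==
  [4] u=3 | in 0 | out 4 | prev ⊥ | push {0}
  [5] u=4 | in 0 | out 3 | prev ⊥ | push {}
  [6] u=5 | in ⊤ | out ⊤ | prev 0 | push {}
  [7] u=0 | in 4 | out 3 | prev ⊥ | push {1,4}
  [8] u=1 | in ⊤ | out ⊤ | prev 0 | push {}
  [9] u=4 | in ⊤ | out 3 | ==

Converged values:
  [0] 3
  [1] ⊤
  [2] 0
  [3] 4
  [4] 3
  [5] ⊤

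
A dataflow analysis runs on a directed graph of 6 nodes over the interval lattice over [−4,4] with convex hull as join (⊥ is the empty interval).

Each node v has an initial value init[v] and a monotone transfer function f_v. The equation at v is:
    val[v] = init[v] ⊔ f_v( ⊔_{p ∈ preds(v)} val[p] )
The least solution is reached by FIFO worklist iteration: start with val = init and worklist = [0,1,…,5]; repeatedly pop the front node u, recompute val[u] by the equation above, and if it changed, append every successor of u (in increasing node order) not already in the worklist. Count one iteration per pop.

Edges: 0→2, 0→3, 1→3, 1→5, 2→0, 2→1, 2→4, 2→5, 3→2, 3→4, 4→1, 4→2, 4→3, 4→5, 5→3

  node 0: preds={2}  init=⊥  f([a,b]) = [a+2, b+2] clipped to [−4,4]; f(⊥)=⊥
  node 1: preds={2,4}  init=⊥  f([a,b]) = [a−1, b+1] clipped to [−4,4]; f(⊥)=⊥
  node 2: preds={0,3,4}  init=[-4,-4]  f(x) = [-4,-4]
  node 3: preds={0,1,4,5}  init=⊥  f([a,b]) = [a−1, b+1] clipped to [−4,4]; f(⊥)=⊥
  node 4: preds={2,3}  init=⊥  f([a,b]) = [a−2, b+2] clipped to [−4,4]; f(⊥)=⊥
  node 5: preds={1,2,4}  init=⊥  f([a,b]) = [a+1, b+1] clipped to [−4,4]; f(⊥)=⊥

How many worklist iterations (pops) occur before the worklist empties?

Iteration log — 18 steps:
  step 1. node 0  ⊔preds=[-4,-4]  new=[-2,-2]  old=⊥  +wl: 
  step 2. node 1  ⊔preds=[-4,-4]  new=[-4,-3]  old=⊥  +wl: 
  step 3. node 2  ⊔preds=[-2,-2]  new=[-4,-4]  stable
  step 4. node 3  ⊔preds=[-4,-2]  new=[-4,-1]  old=⊥  +wl: 2
  step 5. node 4  ⊔preds=[-4,-1]  new=[-4,1]  old=⊥  +wl: 1,3
  step 6. node 5  ⊔preds=[-4,1]  new=[-3,2]  old=⊥  +wl: 
  step 7. node 2  ⊔preds=[-4,1]  new=[-4,-4]  stable
  step 8. node 1  ⊔preds=[-4,1]  new=[-4,2]  old=[-4,-3]  +wl: 5
  step 9. node 3  ⊔preds=[-4,2]  new=[-4,3]  old=[-4,-1]  +wl: 2,4
  step 10. node 5  ⊔preds=[-4,2]  new=[-3,3]  old=[-3,2]  +wl: 3
  step 11. node 2  ⊔preds=[-4,3]  new=[-4,-4]  stable
  step 12. node 4  ⊔preds=[-4,3]  new=[-4,4]  old=[-4,1]  +wl: 1,2,5
  step 13. node 3  ⊔preds=[-4,4]  new=[-4,4]  old=[-4,3]  +wl: 4
  step 14. node 1  ⊔preds=[-4,4]  new=[-4,4]  old=[-4,2]  +wl: 3
  step 15. node 2  ⊔preds=[-4,4]  new=[-4,-4]  stable
  step 16. node 5  ⊔preds=[-4,4]  new=[-3,4]  old=[-3,3]  +wl: 
  step 17. node 4  ⊔preds=[-4,4]  new=[-4,4]  stable
  step 18. node 3  ⊔preds=[-4,4]  new=[-4,4]  stable

Least fixpoint reached:
  node 0: [-2,-2]
  node 1: [-4,4]
  node 2: [-4,-4]
  node 3: [-4,4]
  node 4: [-4,4]
  node 5: [-3,4]

18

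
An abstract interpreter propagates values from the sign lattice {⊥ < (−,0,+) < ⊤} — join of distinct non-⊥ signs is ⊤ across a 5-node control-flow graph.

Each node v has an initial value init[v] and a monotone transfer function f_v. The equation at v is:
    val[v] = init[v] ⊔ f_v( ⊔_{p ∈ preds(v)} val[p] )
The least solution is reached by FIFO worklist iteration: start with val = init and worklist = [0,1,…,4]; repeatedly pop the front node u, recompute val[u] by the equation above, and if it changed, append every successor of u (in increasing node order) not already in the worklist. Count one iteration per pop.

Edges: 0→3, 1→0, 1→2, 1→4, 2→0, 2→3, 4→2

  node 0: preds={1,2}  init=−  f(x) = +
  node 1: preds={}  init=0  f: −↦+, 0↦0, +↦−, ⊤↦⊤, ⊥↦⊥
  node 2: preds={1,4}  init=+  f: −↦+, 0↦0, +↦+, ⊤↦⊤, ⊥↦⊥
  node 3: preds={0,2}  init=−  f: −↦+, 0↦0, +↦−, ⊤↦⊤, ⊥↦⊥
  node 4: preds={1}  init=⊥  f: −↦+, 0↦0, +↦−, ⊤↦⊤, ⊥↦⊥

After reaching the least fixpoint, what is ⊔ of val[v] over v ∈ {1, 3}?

⊤

Iteration log — 7 steps:
  step 1. node 0  ⊔preds=⊤  new=⊤  old=−  +wl: 
  step 2. node 1  ⊔preds=⊥  new=0  stable
  step 3. node 2  ⊔preds=0  new=⊤  old=+  +wl: 0
  step 4. node 3  ⊔preds=⊤  new=⊤  old=−  +wl: 
  step 5. node 4  ⊔preds=0  new=0  old=⊥  +wl: 2
  step 6. node 0  ⊔preds=⊤  new=⊤  stable
  step 7. node 2  ⊔preds=0  new=⊤  stable

Least fixpoint reached:
  node 0: ⊤
  node 1: 0
  node 2: ⊤
  node 3: ⊤
  node 4: 0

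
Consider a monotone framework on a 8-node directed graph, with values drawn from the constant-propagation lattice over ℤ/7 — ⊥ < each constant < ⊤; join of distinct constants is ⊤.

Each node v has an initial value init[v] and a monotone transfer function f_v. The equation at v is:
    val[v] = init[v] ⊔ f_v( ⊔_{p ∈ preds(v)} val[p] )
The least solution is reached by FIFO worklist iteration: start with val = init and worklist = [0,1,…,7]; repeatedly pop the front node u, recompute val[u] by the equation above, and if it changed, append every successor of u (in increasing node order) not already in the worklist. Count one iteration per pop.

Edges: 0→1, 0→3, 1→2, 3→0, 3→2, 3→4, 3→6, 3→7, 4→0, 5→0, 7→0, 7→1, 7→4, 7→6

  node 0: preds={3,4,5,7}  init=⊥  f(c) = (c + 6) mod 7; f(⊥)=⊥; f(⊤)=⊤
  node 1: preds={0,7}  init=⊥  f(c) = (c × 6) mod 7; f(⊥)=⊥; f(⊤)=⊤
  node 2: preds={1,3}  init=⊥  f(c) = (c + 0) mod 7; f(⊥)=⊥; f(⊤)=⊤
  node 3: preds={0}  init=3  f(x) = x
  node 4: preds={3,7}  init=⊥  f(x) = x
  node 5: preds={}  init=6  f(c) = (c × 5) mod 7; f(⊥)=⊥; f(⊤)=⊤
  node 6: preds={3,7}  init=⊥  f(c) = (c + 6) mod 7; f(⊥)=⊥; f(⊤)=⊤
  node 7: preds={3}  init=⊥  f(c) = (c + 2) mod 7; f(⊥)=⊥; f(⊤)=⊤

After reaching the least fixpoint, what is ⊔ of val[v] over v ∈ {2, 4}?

Iteration log — 13 steps:
  step 1. node 0  ⊔preds=⊤  new=⊤  old=⊥  +wl: 
  step 2. node 1  ⊔preds=⊤  new=⊤  old=⊥  +wl: 
  step 3. node 2  ⊔preds=⊤  new=⊤  old=⊥  +wl: 
  step 4. node 3  ⊔preds=⊤  new=⊤  old=3  +wl: 0,2
  step 5. node 4  ⊔preds=⊤  new=⊤  old=⊥  +wl: 
  step 6. node 5  ⊔preds=⊥  new=6  stable
  step 7. node 6  ⊔preds=⊤  new=⊤  old=⊥  +wl: 
  step 8. node 7  ⊔preds=⊤  new=⊤  old=⊥  +wl: 1,4,6
  step 9. node 0  ⊔preds=⊤  new=⊤  stable
  step 10. node 2  ⊔preds=⊤  new=⊤  stable
  step 11. node 1  ⊔preds=⊤  new=⊤  stable
  step 12. node 4  ⊔preds=⊤  new=⊤  stable
  step 13. node 6  ⊔preds=⊤  new=⊤  stable

Least fixpoint reached:
  node 0: ⊤
  node 1: ⊤
  node 2: ⊤
  node 3: ⊤
  node 4: ⊤
  node 5: 6
  node 6: ⊤
  node 7: ⊤

⊤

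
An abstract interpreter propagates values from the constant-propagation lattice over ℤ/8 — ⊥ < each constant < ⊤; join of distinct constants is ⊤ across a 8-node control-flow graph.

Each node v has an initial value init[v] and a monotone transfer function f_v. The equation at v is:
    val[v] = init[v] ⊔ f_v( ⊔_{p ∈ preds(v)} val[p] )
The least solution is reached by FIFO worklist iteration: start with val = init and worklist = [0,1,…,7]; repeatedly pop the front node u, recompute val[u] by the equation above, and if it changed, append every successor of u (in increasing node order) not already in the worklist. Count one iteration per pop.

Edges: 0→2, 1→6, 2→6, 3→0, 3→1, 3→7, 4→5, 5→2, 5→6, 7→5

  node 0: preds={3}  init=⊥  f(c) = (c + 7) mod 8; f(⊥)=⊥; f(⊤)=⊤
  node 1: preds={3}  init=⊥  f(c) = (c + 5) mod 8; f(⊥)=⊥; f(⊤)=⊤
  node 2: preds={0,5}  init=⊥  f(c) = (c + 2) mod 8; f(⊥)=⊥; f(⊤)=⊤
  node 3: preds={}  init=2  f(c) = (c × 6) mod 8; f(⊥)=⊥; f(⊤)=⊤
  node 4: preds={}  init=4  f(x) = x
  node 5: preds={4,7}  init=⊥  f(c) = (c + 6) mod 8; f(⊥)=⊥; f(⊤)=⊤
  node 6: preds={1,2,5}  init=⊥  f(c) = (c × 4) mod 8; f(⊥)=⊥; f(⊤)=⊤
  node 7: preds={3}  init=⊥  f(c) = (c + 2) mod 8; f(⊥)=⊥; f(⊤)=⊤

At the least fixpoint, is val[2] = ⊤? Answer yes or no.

Trace (11 dequeues):
  [1] u=0 | in 2 | out 1 | prev ⊥ | push {}
  [2] u=1 | in 2 | out 7 | prev ⊥ | push {}
  [3] u=2 | in 1 | out 3 | prev ⊥ | push {}
  [4] u=3 | in ⊥ | out 2 | ==
  [5] u=4 | in ⊥ | out 4 | ==
  [6] u=5 | in 4 | out 2 | prev ⊥ | push {2}
  [7] u=6 | in ⊤ | out ⊤ | prev ⊥ | push {}
  [8] u=7 | in 2 | out 4 | prev ⊥ | push {5}
  [9] u=2 | in ⊤ | out ⊤ | prev 3 | push {6}
  [10] u=5 | in 4 | out 2 | ==
  [11] u=6 | in ⊤ | out ⊤ | ==

Converged values:
  [0] 1
  [1] 7
  [2] ⊤
  [3] 2
  [4] 4
  [5] 2
  [6] ⊤
  [7] 4

yes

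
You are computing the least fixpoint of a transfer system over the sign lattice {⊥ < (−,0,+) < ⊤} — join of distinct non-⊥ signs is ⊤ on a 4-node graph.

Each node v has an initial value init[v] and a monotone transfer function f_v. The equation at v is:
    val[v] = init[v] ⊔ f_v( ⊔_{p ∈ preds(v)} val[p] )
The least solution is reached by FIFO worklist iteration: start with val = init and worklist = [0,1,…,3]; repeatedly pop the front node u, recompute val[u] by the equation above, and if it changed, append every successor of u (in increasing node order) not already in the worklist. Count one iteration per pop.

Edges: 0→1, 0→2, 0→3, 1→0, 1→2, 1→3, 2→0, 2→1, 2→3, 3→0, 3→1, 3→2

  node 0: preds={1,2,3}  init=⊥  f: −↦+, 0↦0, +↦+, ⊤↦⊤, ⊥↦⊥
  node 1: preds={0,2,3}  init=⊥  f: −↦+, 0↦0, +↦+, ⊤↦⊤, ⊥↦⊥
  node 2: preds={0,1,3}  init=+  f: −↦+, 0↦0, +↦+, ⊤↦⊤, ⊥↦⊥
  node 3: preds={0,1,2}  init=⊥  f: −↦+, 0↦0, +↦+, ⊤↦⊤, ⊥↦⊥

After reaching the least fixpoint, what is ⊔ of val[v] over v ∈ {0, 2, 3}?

+

Iteration log — 7 steps:
  step 1. node 0  ⊔preds=+  new=+  old=⊥  +wl: 
  step 2. node 1  ⊔preds=+  new=+  old=⊥  +wl: 0
  step 3. node 2  ⊔preds=+  new=+  stable
  step 4. node 3  ⊔preds=+  new=+  old=⊥  +wl: 1,2
  step 5. node 0  ⊔preds=+  new=+  stable
  step 6. node 1  ⊔preds=+  new=+  stable
  step 7. node 2  ⊔preds=+  new=+  stable

Least fixpoint reached:
  node 0: +
  node 1: +
  node 2: +
  node 3: +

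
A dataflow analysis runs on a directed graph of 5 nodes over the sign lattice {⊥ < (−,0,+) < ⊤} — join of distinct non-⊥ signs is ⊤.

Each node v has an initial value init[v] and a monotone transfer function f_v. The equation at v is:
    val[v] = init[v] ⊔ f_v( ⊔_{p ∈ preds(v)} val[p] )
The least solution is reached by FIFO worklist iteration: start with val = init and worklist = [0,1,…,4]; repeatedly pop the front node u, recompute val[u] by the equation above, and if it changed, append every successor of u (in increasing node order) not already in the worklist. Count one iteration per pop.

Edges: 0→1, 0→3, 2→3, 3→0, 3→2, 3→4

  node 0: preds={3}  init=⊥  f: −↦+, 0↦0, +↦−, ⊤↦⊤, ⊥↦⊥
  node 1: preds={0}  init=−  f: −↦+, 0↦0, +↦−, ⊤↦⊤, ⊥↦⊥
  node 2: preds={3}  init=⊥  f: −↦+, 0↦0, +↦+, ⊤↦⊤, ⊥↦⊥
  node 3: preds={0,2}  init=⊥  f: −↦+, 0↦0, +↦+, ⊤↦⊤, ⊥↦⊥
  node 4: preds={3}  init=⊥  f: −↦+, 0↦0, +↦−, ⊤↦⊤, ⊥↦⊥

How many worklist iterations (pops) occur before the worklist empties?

Worklist (5 pops):
  #1 pop 0: in=⊥ → ⊥ (no change)
  #2 pop 1: in=⊥ → − (no change)
  #3 pop 2: in=⊥ → ⊥ (no change)
  #4 pop 3: in=⊥ → ⊥ (no change)
  #5 pop 4: in=⊥ → ⊥ (no change)

Fixpoint:
  val[0] = ⊥
  val[1] = −
  val[2] = ⊥
  val[3] = ⊥
  val[4] = ⊥

5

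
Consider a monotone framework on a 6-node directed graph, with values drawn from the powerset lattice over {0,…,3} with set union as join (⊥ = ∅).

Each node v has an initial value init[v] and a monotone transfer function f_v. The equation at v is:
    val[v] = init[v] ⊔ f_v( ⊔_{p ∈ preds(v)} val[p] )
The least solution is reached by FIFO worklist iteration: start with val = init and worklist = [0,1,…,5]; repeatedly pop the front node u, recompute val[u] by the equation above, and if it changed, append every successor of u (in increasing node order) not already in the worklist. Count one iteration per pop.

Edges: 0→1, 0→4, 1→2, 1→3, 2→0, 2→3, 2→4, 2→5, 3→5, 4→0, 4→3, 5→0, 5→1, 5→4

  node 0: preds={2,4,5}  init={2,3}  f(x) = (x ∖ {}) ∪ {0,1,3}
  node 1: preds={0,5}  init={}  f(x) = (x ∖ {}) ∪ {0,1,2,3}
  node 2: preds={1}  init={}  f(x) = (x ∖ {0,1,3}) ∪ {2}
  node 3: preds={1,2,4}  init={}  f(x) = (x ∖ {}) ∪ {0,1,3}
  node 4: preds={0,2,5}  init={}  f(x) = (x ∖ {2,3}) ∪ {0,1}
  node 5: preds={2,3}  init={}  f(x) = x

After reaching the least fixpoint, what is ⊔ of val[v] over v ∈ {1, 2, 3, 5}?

Iteration log — 10 steps:
  step 1. node 0  ⊔preds={}  new={0,1,2,3}  old={2,3}  +wl: 
  step 2. node 1  ⊔preds={0,1,2,3}  new={0,1,2,3}  old={}  +wl: 
  step 3. node 2  ⊔preds={0,1,2,3}  new={2}  old={}  +wl: 0
  step 4. node 3  ⊔preds={0,1,2,3}  new={0,1,2,3}  old={}  +wl: 
  step 5. node 4  ⊔preds={0,1,2,3}  new={0,1}  old={}  +wl: 3
  step 6. node 5  ⊔preds={0,1,2,3}  new={0,1,2,3}  old={}  +wl: 1,4
  step 7. node 0  ⊔preds={0,1,2,3}  new={0,1,2,3}  stable
  step 8. node 3  ⊔preds={0,1,2,3}  new={0,1,2,3}  stable
  step 9. node 1  ⊔preds={0,1,2,3}  new={0,1,2,3}  stable
  step 10. node 4  ⊔preds={0,1,2,3}  new={0,1}  stable

Least fixpoint reached:
  node 0: {0,1,2,3}
  node 1: {0,1,2,3}
  node 2: {2}
  node 3: {0,1,2,3}
  node 4: {0,1}
  node 5: {0,1,2,3}

{0,1,2,3}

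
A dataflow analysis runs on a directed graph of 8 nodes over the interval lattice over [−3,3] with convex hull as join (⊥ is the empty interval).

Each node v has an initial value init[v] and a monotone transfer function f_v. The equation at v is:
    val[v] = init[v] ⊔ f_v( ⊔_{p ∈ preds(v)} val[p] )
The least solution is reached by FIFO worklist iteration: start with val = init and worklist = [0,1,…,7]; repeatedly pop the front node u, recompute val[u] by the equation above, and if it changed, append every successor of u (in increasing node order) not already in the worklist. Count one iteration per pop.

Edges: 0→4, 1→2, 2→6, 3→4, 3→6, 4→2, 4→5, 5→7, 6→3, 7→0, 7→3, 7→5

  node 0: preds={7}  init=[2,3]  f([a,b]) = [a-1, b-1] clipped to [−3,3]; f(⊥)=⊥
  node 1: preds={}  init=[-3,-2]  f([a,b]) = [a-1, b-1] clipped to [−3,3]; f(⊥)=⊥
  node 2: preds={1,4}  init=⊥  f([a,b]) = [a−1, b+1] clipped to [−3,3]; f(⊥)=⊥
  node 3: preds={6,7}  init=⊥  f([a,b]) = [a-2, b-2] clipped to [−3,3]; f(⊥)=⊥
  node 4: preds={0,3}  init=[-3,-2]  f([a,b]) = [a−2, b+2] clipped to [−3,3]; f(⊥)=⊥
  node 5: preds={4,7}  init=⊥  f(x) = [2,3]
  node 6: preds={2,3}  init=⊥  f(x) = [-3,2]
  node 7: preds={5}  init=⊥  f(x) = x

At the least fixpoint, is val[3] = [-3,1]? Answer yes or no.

yes

Iteration log — 14 steps:
  step 1. node 0  ⊔preds=⊥  new=[2,3]  stable
  step 2. node 1  ⊔preds=⊥  new=[-3,-2]  stable
  step 3. node 2  ⊔preds=[-3,-2]  new=[-3,-1]  old=⊥  +wl: 
  step 4. node 3  ⊔preds=⊥  new=⊥  stable
  step 5. node 4  ⊔preds=[2,3]  new=[-3,3]  old=[-3,-2]  +wl: 2
  step 6. node 5  ⊔preds=[-3,3]  new=[2,3]  old=⊥  +wl: 
  step 7. node 6  ⊔preds=[-3,-1]  new=[-3,2]  old=⊥  +wl: 3
  step 8. node 7  ⊔preds=[2,3]  new=[2,3]  old=⊥  +wl: 0,5
  step 9. node 2  ⊔preds=[-3,3]  new=[-3,3]  old=[-3,-1]  +wl: 6
  step 10. node 3  ⊔preds=[-3,3]  new=[-3,1]  old=⊥  +wl: 4
  step 11. node 0  ⊔preds=[2,3]  new=[1,3]  old=[2,3]  +wl: 
  step 12. node 5  ⊔preds=[-3,3]  new=[2,3]  stable
  step 13. node 6  ⊔preds=[-3,3]  new=[-3,2]  stable
  step 14. node 4  ⊔preds=[-3,3]  new=[-3,3]  stable

Least fixpoint reached:
  node 0: [1,3]
  node 1: [-3,-2]
  node 2: [-3,3]
  node 3: [-3,1]
  node 4: [-3,3]
  node 5: [2,3]
  node 6: [-3,2]
  node 7: [2,3]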